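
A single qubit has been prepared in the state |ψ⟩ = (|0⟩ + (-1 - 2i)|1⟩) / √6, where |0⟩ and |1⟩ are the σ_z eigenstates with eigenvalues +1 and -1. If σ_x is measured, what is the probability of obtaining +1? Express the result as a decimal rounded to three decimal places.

|+x⟩ = (|0⟩ + |1⟩)/√2, so ⟨+x|ψ⟩ = (-2i) / (√2·√6).
P = |-2i|² / 12 = 4/12.

0.333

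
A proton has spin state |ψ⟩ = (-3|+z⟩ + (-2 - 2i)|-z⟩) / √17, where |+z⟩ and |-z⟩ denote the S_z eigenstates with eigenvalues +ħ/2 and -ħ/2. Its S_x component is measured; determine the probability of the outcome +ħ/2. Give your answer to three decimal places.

0.853

|+x⟩ = (|+z⟩ + |-z⟩)/√2, so ⟨+x|ψ⟩ = (-5 - 2i) / (√2·√17).
P = |-5 - 2i|² / 34 = 29/34.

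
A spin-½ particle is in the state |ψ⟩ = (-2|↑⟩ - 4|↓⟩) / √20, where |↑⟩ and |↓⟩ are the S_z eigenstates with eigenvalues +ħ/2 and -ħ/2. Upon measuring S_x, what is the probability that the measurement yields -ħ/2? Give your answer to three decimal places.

|-x⟩ = (|↑⟩ - |↓⟩)/√2, so ⟨-x|ψ⟩ = (2) / (√2·√20).
P = |2|² / 40 = 4/40.

0.100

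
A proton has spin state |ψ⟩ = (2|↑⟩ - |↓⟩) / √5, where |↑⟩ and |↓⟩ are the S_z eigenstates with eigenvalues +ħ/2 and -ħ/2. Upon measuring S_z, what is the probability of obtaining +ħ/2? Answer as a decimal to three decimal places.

The +ħ/2 outcome corresponds to |↑⟩. Its amplitude in |ψ⟩ is 2/√5.
P = |2|² / 5 = 4/5.

0.800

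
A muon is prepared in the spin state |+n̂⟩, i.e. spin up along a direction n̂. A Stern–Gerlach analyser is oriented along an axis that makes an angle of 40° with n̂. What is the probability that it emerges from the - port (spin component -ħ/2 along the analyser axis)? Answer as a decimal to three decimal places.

For spin-½, the probability of finding spin-up along an axis at angle θ to the initial spin direction is cos²(θ/2); spin-down is sin²(θ/2).
θ = 40°, so P = sin²(20°) ≈ 0.117.

0.117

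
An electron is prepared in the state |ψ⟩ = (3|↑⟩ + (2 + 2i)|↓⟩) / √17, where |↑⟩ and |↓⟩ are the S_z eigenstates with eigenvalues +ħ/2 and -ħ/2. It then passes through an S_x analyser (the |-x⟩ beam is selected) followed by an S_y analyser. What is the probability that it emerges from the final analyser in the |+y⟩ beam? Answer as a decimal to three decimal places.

First analyser (S_x): P(|-x⟩) = |⟨-x|ψ⟩|² = 5/34.
After stage 1 the state is |-x⟩; P(|+y⟩) = |⟨+y|-x⟩|² = 1/2.
Joint probability = 5/34 × 1/2 = 0.074.

0.074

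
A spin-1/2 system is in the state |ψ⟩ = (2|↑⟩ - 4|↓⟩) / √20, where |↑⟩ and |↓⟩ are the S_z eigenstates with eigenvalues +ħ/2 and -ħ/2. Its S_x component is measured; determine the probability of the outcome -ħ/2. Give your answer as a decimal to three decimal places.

0.900

|-x⟩ = (|↑⟩ - |↓⟩)/√2, so ⟨-x|ψ⟩ = (6) / (√2·√20).
P = |6|² / 40 = 36/40.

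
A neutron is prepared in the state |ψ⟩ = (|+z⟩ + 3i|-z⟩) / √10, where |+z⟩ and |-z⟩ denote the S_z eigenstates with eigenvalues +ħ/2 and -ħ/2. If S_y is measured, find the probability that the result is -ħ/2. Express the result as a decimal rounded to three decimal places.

0.200

|-y⟩ = (|+z⟩ - i|-z⟩)/√2, so ⟨-y|ψ⟩ = (-2) / (√2·√10).
P = |-2|² / 20 = 4/20.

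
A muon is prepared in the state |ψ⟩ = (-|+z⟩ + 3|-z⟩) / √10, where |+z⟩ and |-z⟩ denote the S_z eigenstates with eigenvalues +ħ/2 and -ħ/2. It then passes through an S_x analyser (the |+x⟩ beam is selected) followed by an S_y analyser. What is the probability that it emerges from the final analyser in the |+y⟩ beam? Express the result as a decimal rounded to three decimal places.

0.100

First analyser (S_x): P(|+x⟩) = |⟨+x|ψ⟩|² = 4/20.
After stage 1 the state is |+x⟩; P(|+y⟩) = |⟨+y|+x⟩|² = 1/2.
Joint probability = 4/20 × 1/2 = 0.100.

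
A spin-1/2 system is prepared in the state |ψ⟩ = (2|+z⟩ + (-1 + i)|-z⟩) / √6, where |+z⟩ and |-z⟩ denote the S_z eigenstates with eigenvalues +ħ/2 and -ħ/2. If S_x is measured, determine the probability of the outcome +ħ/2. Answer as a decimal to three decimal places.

|+x⟩ = (|+z⟩ + |-z⟩)/√2, so ⟨+x|ψ⟩ = (1 + i) / (√2·√6).
P = |1 + i|² / 12 = 2/12.

0.167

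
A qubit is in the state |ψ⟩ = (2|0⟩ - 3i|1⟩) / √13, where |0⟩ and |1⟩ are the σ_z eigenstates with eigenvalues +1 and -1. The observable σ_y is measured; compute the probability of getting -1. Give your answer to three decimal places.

0.962

|-y⟩ = (|0⟩ - i|1⟩)/√2, so ⟨-y|ψ⟩ = (5) / (√2·√13).
P = |5|² / 26 = 25/26.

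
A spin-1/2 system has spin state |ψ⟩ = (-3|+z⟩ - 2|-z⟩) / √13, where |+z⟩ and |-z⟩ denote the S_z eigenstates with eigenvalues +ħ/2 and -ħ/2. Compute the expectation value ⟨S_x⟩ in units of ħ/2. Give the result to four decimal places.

0.9231

⟨σ_x⟩ = 2 Re(a* b)/(|a|²+|b|²) with a = -3, b = -2.
a* b = 6, so ⟨σ_x⟩ = 12/13.
⟨S_x⟩ = (ħ/2)·⟨σ_x⟩.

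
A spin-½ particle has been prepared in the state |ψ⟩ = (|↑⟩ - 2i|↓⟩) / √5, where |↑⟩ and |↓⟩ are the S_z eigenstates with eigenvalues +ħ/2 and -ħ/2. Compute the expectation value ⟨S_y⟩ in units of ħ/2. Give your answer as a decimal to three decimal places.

⟨σ_y⟩ = 2 Im(a* b)/(|a|²+|b|²) with a = 1, b = -2i.
a* b = -2i, so ⟨σ_y⟩ = -4/5.
⟨S_y⟩ = (ħ/2)·⟨σ_y⟩.

-0.800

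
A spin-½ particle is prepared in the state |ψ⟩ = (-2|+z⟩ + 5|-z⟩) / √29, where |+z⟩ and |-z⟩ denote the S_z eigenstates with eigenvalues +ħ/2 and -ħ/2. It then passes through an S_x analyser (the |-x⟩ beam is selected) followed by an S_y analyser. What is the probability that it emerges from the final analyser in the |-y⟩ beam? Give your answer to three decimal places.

First analyser (S_x): P(|-x⟩) = |⟨-x|ψ⟩|² = 49/58.
After stage 1 the state is |-x⟩; P(|-y⟩) = |⟨-y|-x⟩|² = 1/2.
Joint probability = 49/58 × 1/2 = 0.422.

0.422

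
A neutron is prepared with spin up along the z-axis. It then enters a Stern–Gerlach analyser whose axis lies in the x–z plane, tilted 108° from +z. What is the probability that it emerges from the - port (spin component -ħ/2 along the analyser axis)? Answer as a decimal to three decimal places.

For spin-½, the probability of finding spin-up along an axis at angle θ to the initial spin direction is cos²(θ/2); spin-down is sin²(θ/2).
θ = 108°, so P = sin²(54°) ≈ 0.655.

0.655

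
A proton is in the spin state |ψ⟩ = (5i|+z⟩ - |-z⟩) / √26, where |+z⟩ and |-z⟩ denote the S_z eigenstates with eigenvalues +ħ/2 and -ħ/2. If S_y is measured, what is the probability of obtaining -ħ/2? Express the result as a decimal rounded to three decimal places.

|-y⟩ = (|+z⟩ - i|-z⟩)/√2, so ⟨-y|ψ⟩ = (4i) / (√2·√26).
P = |4i|² / 52 = 16/52.

0.308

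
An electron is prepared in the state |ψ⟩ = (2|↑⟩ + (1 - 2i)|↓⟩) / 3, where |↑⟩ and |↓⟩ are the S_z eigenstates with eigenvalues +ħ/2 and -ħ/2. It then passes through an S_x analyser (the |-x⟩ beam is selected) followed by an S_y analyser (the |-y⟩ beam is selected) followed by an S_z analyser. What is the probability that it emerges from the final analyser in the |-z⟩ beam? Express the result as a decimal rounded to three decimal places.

First analyser (S_x): P(|-x⟩) = |⟨-x|ψ⟩|² = 5/18.
After stage 1 the state is |-x⟩; P(|-y⟩) = |⟨-y|-x⟩|² = 1/2.
After stage 2 the state is |-y⟩; P(|-z⟩) = |⟨-z|-y⟩|² = 1/2.
Joint probability = 5/18 × 1/2 × 1/2 = 0.069.

0.069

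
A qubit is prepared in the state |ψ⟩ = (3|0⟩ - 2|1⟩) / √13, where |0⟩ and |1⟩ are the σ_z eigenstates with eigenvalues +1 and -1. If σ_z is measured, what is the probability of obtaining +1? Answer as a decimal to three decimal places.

0.692

The +1 outcome corresponds to |0⟩. Its amplitude in |ψ⟩ is 3/√13.
P = |3|² / 13 = 9/13.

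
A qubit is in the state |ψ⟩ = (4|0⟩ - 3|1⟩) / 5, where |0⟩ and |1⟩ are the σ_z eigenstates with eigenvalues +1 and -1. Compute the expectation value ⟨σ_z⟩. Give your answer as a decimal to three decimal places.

0.280

⟨σ_z⟩ = |a|² - |b|² divided by |a|²+|b|², with a, b the |0⟩, |1⟩ amplitudes.
= (16 - 9)/25 = 7/25.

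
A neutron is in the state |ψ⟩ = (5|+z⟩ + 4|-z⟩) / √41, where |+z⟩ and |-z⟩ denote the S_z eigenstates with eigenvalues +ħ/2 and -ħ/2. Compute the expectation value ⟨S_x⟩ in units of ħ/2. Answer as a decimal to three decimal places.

⟨σ_x⟩ = 2 Re(a* b)/(|a|²+|b|²) with a = 5, b = 4.
a* b = 20, so ⟨σ_x⟩ = 40/41.
⟨S_x⟩ = (ħ/2)·⟨σ_x⟩.

0.976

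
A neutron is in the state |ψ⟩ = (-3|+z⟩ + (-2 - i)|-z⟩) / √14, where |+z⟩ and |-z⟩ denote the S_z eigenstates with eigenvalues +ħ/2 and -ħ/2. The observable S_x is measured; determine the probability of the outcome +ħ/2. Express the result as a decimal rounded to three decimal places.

0.929

|+x⟩ = (|+z⟩ + |-z⟩)/√2, so ⟨+x|ψ⟩ = (-5 - i) / (√2·√14).
P = |-5 - i|² / 28 = 26/28.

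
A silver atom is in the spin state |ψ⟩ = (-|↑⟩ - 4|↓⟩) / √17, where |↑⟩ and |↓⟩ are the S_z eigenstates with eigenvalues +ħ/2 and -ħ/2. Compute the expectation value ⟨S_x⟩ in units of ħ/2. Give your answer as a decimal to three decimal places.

⟨σ_x⟩ = 2 Re(a* b)/(|a|²+|b|²) with a = -1, b = -4.
a* b = 4, so ⟨σ_x⟩ = 8/17.
⟨S_x⟩ = (ħ/2)·⟨σ_x⟩.

0.471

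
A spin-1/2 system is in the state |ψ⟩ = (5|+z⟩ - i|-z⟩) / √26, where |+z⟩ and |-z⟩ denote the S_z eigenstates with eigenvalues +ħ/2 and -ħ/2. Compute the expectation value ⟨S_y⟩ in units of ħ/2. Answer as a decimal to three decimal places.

-0.385

⟨σ_y⟩ = 2 Im(a* b)/(|a|²+|b|²) with a = 5, b = -i.
a* b = -5i, so ⟨σ_y⟩ = -10/26.
⟨S_y⟩ = (ħ/2)·⟨σ_y⟩.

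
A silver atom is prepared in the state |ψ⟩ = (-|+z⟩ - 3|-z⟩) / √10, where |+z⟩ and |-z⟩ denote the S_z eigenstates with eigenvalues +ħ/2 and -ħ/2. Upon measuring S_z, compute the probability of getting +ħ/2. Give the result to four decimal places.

The +ħ/2 outcome corresponds to |+z⟩. Its amplitude in |ψ⟩ is -1/√10.
P = |-1|² / 10 = 1/10.

0.1000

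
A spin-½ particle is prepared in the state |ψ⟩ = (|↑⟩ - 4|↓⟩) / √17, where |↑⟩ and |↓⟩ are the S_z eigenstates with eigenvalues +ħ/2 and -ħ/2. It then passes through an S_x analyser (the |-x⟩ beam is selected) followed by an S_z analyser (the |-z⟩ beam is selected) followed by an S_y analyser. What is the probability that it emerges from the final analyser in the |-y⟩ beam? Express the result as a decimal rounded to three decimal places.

0.184

First analyser (S_x): P(|-x⟩) = |⟨-x|ψ⟩|² = 25/34.
After stage 1 the state is |-x⟩; P(|-z⟩) = |⟨-z|-x⟩|² = 1/2.
After stage 2 the state is |-z⟩; P(|-y⟩) = |⟨-y|-z⟩|² = 1/2.
Joint probability = 25/34 × 1/2 × 1/2 = 0.184.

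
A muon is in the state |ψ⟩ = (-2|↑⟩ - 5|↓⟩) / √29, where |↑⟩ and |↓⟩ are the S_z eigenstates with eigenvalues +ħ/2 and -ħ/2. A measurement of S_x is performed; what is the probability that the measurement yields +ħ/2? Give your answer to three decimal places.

|+x⟩ = (|↑⟩ + |↓⟩)/√2, so ⟨+x|ψ⟩ = (-7) / (√2·√29).
P = |-7|² / 58 = 49/58.

0.845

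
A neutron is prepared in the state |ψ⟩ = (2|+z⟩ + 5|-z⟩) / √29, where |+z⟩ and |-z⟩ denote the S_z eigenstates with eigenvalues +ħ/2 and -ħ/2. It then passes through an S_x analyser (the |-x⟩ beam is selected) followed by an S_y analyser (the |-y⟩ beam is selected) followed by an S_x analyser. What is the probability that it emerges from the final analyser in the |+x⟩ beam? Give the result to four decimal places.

First analyser (S_x): P(|-x⟩) = |⟨-x|ψ⟩|² = 9/58.
After stage 1 the state is |-x⟩; P(|-y⟩) = |⟨-y|-x⟩|² = 1/2.
After stage 2 the state is |-y⟩; P(|+x⟩) = |⟨+x|-y⟩|² = 1/2.
Joint probability = 9/58 × 1/2 × 1/2 = 0.0388.

0.0388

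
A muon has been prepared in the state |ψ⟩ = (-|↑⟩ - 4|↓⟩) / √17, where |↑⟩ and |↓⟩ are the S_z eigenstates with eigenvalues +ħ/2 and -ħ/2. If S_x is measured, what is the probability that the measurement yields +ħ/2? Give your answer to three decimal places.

|+x⟩ = (|↑⟩ + |↓⟩)/√2, so ⟨+x|ψ⟩ = (-5) / (√2·√17).
P = |-5|² / 34 = 25/34.

0.735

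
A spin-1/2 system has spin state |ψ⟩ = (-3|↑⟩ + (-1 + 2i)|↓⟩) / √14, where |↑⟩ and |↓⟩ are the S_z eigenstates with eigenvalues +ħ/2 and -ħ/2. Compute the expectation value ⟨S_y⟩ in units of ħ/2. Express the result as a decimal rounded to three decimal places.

-0.857

⟨σ_y⟩ = 2 Im(a* b)/(|a|²+|b|²) with a = -3, b = (-1 + 2i).
a* b = (3 - 6i), so ⟨σ_y⟩ = -12/14.
⟨S_y⟩ = (ħ/2)·⟨σ_y⟩.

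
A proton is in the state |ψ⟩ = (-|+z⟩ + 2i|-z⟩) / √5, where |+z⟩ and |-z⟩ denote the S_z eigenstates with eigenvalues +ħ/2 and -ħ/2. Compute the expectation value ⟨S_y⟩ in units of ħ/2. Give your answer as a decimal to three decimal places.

-0.800

⟨σ_y⟩ = 2 Im(a* b)/(|a|²+|b|²) with a = -1, b = 2i.
a* b = -2i, so ⟨σ_y⟩ = -4/5.
⟨S_y⟩ = (ħ/2)·⟨σ_y⟩.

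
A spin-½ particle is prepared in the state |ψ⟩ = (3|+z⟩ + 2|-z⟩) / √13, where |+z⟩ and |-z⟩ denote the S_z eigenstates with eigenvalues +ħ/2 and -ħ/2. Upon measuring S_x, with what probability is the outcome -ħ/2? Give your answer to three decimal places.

0.038

|-x⟩ = (|+z⟩ - |-z⟩)/√2, so ⟨-x|ψ⟩ = (1) / (√2·√13).
P = |1|² / 26 = 1/26.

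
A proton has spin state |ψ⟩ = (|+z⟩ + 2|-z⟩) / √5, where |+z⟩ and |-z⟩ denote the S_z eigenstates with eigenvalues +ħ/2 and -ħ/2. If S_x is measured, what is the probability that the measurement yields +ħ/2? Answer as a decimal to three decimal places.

0.900

|+x⟩ = (|+z⟩ + |-z⟩)/√2, so ⟨+x|ψ⟩ = (3) / (√2·√5).
P = |3|² / 10 = 9/10.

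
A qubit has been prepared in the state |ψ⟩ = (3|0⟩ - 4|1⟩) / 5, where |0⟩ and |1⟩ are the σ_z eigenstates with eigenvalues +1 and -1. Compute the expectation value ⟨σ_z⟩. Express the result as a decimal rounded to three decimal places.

⟨σ_z⟩ = |a|² - |b|² divided by |a|²+|b|², with a, b the |0⟩, |1⟩ amplitudes.
= (9 - 16)/25 = -7/25.

-0.280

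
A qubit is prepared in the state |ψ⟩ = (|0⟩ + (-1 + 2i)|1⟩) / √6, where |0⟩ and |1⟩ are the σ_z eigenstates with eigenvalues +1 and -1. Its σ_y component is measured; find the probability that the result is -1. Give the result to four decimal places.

|-y⟩ = (|0⟩ - i|1⟩)/√2, so ⟨-y|ψ⟩ = (-1 - i) / (√2·√6).
P = |-1 - i|² / 12 = 2/12.

0.1667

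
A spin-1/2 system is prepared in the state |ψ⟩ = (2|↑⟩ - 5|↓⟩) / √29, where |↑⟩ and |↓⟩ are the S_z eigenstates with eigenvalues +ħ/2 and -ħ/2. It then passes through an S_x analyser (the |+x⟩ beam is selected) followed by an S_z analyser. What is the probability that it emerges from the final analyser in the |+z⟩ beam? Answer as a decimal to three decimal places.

0.078

First analyser (S_x): P(|+x⟩) = |⟨+x|ψ⟩|² = 9/58.
After stage 1 the state is |+x⟩; P(|+z⟩) = |⟨+z|+x⟩|² = 1/2.
Joint probability = 9/58 × 1/2 = 0.078.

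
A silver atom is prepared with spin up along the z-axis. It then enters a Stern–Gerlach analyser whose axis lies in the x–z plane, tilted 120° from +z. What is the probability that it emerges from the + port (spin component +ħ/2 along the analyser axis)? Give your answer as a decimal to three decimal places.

For spin-½, the probability of finding spin-up along an axis at angle θ to the initial spin direction is cos²(θ/2); spin-down is sin²(θ/2).
θ = 120°, so P = cos²(60°) ≈ 0.250.

0.250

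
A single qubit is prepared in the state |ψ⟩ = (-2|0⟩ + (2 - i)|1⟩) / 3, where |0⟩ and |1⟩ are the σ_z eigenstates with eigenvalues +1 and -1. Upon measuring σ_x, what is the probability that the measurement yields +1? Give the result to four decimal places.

|+x⟩ = (|0⟩ + |1⟩)/√2, so ⟨+x|ψ⟩ = (-i) / (√2·3).
P = |-i|² / 18 = 1/18.

0.0556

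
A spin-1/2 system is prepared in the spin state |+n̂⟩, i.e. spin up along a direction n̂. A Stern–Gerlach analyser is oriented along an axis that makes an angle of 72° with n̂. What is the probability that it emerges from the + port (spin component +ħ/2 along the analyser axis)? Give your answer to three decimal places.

For spin-½, the probability of finding spin-up along an axis at angle θ to the initial spin direction is cos²(θ/2); spin-down is sin²(θ/2).
θ = 72°, so P = cos²(36°) ≈ 0.655.

0.655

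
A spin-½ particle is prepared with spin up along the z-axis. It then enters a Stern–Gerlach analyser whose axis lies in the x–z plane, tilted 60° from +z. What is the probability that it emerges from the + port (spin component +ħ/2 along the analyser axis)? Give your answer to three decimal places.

For spin-½, the probability of finding spin-up along an axis at angle θ to the initial spin direction is cos²(θ/2); spin-down is sin²(θ/2).
θ = 60°, so P = cos²(30°) ≈ 0.750.

0.750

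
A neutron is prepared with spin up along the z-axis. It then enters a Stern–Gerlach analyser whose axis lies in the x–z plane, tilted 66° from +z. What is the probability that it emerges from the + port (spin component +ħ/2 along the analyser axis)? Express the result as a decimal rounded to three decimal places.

For spin-½, the probability of finding spin-up along an axis at angle θ to the initial spin direction is cos²(θ/2); spin-down is sin²(θ/2).
θ = 66°, so P = cos²(33°) ≈ 0.703.

0.703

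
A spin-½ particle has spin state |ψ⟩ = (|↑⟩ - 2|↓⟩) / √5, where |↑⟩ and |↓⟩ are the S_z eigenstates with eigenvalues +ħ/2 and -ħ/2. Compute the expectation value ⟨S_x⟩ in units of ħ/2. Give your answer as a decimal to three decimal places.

-0.800

⟨σ_x⟩ = 2 Re(a* b)/(|a|²+|b|²) with a = 1, b = -2.
a* b = -2, so ⟨σ_x⟩ = -4/5.
⟨S_x⟩ = (ħ/2)·⟨σ_x⟩.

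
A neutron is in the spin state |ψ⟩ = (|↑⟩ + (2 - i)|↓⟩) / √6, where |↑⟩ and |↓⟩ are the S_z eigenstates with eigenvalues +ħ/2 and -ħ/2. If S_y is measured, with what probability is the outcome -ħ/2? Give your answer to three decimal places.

0.667

|-y⟩ = (|↑⟩ - i|↓⟩)/√2, so ⟨-y|ψ⟩ = (2 + 2i) / (√2·√6).
P = |2 + 2i|² / 12 = 8/12.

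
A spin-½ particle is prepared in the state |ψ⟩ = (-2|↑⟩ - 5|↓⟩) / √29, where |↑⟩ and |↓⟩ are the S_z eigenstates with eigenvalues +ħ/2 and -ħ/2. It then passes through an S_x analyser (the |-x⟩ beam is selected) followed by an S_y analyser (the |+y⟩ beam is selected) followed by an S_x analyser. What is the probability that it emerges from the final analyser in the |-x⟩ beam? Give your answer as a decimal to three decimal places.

First analyser (S_x): P(|-x⟩) = |⟨-x|ψ⟩|² = 9/58.
After stage 1 the state is |-x⟩; P(|+y⟩) = |⟨+y|-x⟩|² = 1/2.
After stage 2 the state is |+y⟩; P(|-x⟩) = |⟨-x|+y⟩|² = 1/2.
Joint probability = 9/58 × 1/2 × 1/2 = 0.039.

0.039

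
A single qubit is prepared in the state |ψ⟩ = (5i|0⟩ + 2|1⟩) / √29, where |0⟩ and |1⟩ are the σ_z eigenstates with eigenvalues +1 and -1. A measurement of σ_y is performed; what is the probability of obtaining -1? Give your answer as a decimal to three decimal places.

|-y⟩ = (|0⟩ - i|1⟩)/√2, so ⟨-y|ψ⟩ = (7i) / (√2·√29).
P = |7i|² / 58 = 49/58.

0.845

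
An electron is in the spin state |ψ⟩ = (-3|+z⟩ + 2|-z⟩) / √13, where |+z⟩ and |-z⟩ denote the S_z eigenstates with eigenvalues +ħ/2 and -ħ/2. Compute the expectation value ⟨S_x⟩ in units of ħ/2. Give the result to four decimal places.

⟨σ_x⟩ = 2 Re(a* b)/(|a|²+|b|²) with a = -3, b = 2.
a* b = -6, so ⟨σ_x⟩ = -12/13.
⟨S_x⟩ = (ħ/2)·⟨σ_x⟩.

-0.9231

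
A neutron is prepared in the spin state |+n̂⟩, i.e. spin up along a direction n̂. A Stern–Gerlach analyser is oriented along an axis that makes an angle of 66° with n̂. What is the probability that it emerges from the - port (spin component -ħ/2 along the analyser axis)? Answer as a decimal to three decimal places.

0.297

For spin-½, the probability of finding spin-up along an axis at angle θ to the initial spin direction is cos²(θ/2); spin-down is sin²(θ/2).
θ = 66°, so P = sin²(33°) ≈ 0.297.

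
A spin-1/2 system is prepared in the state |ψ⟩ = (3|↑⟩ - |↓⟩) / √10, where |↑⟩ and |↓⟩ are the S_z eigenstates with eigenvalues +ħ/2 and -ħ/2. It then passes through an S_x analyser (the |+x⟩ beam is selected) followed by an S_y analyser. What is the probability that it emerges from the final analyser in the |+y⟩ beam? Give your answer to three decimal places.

First analyser (S_x): P(|+x⟩) = |⟨+x|ψ⟩|² = 4/20.
After stage 1 the state is |+x⟩; P(|+y⟩) = |⟨+y|+x⟩|² = 1/2.
Joint probability = 4/20 × 1/2 = 0.100.

0.100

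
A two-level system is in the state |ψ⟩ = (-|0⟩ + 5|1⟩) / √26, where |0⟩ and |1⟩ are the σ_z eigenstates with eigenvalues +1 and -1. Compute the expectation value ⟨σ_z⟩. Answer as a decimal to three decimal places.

-0.923

⟨σ_z⟩ = |a|² - |b|² divided by |a|²+|b|², with a, b the |0⟩, |1⟩ amplitudes.
= (1 - 25)/26 = -24/26.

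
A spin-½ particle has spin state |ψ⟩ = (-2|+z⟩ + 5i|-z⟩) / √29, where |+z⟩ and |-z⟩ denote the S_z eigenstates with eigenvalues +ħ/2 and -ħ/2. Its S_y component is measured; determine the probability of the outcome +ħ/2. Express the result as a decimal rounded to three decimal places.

|+y⟩ = (|+z⟩ + i|-z⟩)/√2, so ⟨+y|ψ⟩ = (3) / (√2·√29).
P = |3|² / 58 = 9/58.

0.155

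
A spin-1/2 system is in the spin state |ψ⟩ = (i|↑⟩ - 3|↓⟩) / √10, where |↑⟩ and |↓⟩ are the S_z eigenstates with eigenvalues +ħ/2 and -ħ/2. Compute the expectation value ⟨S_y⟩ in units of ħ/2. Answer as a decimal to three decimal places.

0.600

⟨σ_y⟩ = 2 Im(a* b)/(|a|²+|b|²) with a = i, b = -3.
a* b = 3i, so ⟨σ_y⟩ = 6/10.
⟨S_y⟩ = (ħ/2)·⟨σ_y⟩.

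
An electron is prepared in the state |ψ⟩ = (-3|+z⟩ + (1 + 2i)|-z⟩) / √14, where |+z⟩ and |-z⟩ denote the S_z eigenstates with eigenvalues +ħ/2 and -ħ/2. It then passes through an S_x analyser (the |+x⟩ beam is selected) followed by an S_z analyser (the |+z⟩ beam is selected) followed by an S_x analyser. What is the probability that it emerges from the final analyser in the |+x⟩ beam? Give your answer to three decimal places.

First analyser (S_x): P(|+x⟩) = |⟨+x|ψ⟩|² = 8/28.
After stage 1 the state is |+x⟩; P(|+z⟩) = |⟨+z|+x⟩|² = 1/2.
After stage 2 the state is |+z⟩; P(|+x⟩) = |⟨+x|+z⟩|² = 1/2.
Joint probability = 8/28 × 1/2 × 1/2 = 0.071.

0.071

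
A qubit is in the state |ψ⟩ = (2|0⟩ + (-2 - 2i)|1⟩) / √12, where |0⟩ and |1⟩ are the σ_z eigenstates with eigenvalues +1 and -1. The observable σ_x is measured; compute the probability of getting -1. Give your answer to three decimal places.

|-x⟩ = (|0⟩ - |1⟩)/√2, so ⟨-x|ψ⟩ = (4 + 2i) / (√2·√12).
P = |4 + 2i|² / 24 = 20/24.

0.833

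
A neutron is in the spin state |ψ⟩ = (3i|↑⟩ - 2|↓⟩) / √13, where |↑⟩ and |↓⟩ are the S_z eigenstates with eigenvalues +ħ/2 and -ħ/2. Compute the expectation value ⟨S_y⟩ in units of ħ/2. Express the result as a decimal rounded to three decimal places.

⟨σ_y⟩ = 2 Im(a* b)/(|a|²+|b|²) with a = 3i, b = -2.
a* b = 6i, so ⟨σ_y⟩ = 12/13.
⟨S_y⟩ = (ħ/2)·⟨σ_y⟩.

0.923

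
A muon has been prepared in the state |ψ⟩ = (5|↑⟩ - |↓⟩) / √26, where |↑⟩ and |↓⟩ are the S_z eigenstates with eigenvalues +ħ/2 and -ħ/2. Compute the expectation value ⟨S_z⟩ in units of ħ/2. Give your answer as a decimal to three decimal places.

⟨σ_z⟩ = |a|² - |b|² divided by |a|²+|b|², with a, b the |↑⟩, |↓⟩ amplitudes.
= (25 - 1)/26 = 24/26.
⟨S_z⟩ = (ħ/2)·⟨σ_z⟩.

0.923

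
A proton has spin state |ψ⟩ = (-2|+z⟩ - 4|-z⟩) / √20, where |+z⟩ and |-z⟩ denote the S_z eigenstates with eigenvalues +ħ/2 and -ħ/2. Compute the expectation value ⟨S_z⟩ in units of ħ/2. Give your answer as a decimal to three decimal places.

⟨σ_z⟩ = |a|² - |b|² divided by |a|²+|b|², with a, b the |+z⟩, |-z⟩ amplitudes.
= (4 - 16)/20 = -12/20.
⟨S_z⟩ = (ħ/2)·⟨σ_z⟩.

-0.600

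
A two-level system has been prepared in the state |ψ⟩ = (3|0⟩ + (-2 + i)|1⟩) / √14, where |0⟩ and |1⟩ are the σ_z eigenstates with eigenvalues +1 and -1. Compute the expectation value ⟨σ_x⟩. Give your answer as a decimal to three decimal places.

⟨σ_x⟩ = 2 Re(a* b)/(|a|²+|b|²) with a = 3, b = (-2 + i).
a* b = (-6 + 3i), so ⟨σ_x⟩ = -12/14.

-0.857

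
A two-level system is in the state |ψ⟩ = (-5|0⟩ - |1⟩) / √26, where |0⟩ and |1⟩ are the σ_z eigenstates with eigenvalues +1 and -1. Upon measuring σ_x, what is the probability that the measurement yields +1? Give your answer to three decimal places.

0.692

|+x⟩ = (|0⟩ + |1⟩)/√2, so ⟨+x|ψ⟩ = (-6) / (√2·√26).
P = |-6|² / 52 = 36/52.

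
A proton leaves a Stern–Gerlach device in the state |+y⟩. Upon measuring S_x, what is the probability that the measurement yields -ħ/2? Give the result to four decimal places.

0.5000

In the S_z basis, |+y⟩ = (|+z⟩ + i|-z⟩)/√2 and |-x⟩ = (|+z⟩ - |-z⟩)/√2.
|⟨-x|+y⟩|² = 1/2.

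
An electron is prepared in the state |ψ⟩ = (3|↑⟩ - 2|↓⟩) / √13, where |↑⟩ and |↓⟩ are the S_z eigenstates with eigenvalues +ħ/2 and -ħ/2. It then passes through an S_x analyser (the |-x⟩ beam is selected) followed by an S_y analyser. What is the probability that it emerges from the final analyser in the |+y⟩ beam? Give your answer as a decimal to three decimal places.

0.481

First analyser (S_x): P(|-x⟩) = |⟨-x|ψ⟩|² = 25/26.
After stage 1 the state is |-x⟩; P(|+y⟩) = |⟨+y|-x⟩|² = 1/2.
Joint probability = 25/26 × 1/2 = 0.481.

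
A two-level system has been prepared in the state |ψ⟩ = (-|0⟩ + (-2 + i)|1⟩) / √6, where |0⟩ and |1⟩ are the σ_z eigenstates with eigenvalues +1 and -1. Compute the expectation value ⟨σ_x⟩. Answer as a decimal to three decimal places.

0.667

⟨σ_x⟩ = 2 Re(a* b)/(|a|²+|b|²) with a = -1, b = (-2 + i).
a* b = (2 - i), so ⟨σ_x⟩ = 4/6.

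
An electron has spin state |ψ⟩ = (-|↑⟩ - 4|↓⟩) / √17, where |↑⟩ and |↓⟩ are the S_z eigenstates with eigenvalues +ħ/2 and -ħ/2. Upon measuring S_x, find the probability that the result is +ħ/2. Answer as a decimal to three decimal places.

|+x⟩ = (|↑⟩ + |↓⟩)/√2, so ⟨+x|ψ⟩ = (-5) / (√2·√17).
P = |-5|² / 34 = 25/34.

0.735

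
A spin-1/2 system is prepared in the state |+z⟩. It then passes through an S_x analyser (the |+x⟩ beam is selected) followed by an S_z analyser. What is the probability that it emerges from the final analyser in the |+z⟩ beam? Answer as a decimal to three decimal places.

0.250

First analyser (S_x): from |+z⟩, P(|+x⟩) = 1/2.
After stage 1 the state is |+x⟩; P(|+z⟩) = |⟨+z|+x⟩|² = 1/2.
Joint probability = 1/2 × 1/2 = 0.250.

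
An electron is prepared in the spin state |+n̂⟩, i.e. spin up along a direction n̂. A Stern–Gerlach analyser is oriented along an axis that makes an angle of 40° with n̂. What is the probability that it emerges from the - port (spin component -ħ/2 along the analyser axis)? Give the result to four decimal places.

For spin-½, the probability of finding spin-up along an axis at angle θ to the initial spin direction is cos²(θ/2); spin-down is sin²(θ/2).
θ = 40°, so P = sin²(20°) ≈ 0.1170.

0.1170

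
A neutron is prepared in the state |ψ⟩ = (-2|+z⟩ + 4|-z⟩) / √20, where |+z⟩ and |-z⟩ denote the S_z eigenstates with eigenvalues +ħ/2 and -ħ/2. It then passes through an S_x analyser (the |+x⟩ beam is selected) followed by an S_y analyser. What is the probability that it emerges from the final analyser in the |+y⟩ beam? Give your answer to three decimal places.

0.050

First analyser (S_x): P(|+x⟩) = |⟨+x|ψ⟩|² = 4/40.
After stage 1 the state is |+x⟩; P(|+y⟩) = |⟨+y|+x⟩|² = 1/2.
Joint probability = 4/40 × 1/2 = 0.050.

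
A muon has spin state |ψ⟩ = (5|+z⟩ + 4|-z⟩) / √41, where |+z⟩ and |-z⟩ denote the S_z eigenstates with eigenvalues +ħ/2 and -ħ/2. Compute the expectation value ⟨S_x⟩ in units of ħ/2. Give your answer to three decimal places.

⟨σ_x⟩ = 2 Re(a* b)/(|a|²+|b|²) with a = 5, b = 4.
a* b = 20, so ⟨σ_x⟩ = 40/41.
⟨S_x⟩ = (ħ/2)·⟨σ_x⟩.

0.976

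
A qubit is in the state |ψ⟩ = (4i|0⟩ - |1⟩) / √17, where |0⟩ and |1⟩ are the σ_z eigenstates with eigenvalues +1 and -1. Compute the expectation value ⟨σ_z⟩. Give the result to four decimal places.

⟨σ_z⟩ = |a|² - |b|² divided by |a|²+|b|², with a, b the |0⟩, |1⟩ amplitudes.
= (16 - 1)/17 = 15/17.

0.8824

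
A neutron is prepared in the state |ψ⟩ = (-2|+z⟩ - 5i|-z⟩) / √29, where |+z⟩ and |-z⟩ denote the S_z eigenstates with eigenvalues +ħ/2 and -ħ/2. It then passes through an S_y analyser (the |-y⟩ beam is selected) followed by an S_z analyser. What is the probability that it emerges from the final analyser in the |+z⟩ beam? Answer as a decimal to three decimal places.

0.078

First analyser (S_y): P(|-y⟩) = |⟨-y|ψ⟩|² = 9/58.
After stage 1 the state is |-y⟩; P(|+z⟩) = |⟨+z|-y⟩|² = 1/2.
Joint probability = 9/58 × 1/2 = 0.078.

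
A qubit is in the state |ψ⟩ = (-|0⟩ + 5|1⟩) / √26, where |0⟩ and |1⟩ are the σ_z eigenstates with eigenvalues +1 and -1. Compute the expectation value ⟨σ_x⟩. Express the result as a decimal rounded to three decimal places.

-0.385

⟨σ_x⟩ = 2 Re(a* b)/(|a|²+|b|²) with a = -1, b = 5.
a* b = -5, so ⟨σ_x⟩ = -10/26.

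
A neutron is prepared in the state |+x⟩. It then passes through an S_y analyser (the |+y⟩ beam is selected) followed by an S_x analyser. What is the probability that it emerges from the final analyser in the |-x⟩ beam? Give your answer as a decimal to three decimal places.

First analyser (S_y): from |+x⟩, P(|+y⟩) = 1/2.
After stage 1 the state is |+y⟩; P(|-x⟩) = |⟨-x|+y⟩|² = 1/2.
Joint probability = 1/2 × 1/2 = 0.250.

0.250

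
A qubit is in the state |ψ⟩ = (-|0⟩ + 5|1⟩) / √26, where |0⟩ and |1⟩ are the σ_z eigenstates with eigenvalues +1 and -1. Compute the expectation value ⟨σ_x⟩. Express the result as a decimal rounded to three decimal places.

⟨σ_x⟩ = 2 Re(a* b)/(|a|²+|b|²) with a = -1, b = 5.
a* b = -5, so ⟨σ_x⟩ = -10/26.

-0.385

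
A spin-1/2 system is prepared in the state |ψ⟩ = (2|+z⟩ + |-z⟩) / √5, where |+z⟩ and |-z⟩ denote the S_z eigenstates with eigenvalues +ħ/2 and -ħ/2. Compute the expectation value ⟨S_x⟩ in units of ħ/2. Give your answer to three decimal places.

0.800

⟨σ_x⟩ = 2 Re(a* b)/(|a|²+|b|²) with a = 2, b = 1.
a* b = 2, so ⟨σ_x⟩ = 4/5.
⟨S_x⟩ = (ħ/2)·⟨σ_x⟩.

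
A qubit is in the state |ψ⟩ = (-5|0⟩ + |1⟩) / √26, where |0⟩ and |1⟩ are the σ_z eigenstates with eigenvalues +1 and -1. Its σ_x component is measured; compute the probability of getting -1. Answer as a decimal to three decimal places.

0.692

|-x⟩ = (|0⟩ - |1⟩)/√2, so ⟨-x|ψ⟩ = (-6) / (√2·√26).
P = |-6|² / 52 = 36/52.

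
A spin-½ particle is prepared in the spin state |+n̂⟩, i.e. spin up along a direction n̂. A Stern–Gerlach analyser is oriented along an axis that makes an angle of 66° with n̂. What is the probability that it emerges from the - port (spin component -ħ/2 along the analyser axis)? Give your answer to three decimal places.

For spin-½, the probability of finding spin-up along an axis at angle θ to the initial spin direction is cos²(θ/2); spin-down is sin²(θ/2).
θ = 66°, so P = sin²(33°) ≈ 0.297.

0.297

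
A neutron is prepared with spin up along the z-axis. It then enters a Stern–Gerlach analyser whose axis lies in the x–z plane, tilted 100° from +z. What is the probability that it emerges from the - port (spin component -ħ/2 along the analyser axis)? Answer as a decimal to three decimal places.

0.587

For spin-½, the probability of finding spin-up along an axis at angle θ to the initial spin direction is cos²(θ/2); spin-down is sin²(θ/2).
θ = 100°, so P = sin²(50°) ≈ 0.587.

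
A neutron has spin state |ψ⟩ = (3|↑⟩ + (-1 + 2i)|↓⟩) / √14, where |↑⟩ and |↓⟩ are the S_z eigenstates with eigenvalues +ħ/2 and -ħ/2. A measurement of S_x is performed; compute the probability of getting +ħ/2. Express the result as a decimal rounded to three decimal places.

|+x⟩ = (|↑⟩ + |↓⟩)/√2, so ⟨+x|ψ⟩ = (2 + 2i) / (√2·√14).
P = |2 + 2i|² / 28 = 8/28.

0.286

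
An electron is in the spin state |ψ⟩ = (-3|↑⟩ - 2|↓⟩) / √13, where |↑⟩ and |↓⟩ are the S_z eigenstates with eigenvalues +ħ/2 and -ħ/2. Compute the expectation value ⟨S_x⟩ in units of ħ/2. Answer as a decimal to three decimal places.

0.923

⟨σ_x⟩ = 2 Re(a* b)/(|a|²+|b|²) with a = -3, b = -2.
a* b = 6, so ⟨σ_x⟩ = 12/13.
⟨S_x⟩ = (ħ/2)·⟨σ_x⟩.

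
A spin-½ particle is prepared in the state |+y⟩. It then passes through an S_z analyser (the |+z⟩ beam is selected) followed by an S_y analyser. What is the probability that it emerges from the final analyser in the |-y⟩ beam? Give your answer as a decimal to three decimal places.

0.250

First analyser (S_z): from |+y⟩, P(|+z⟩) = 1/2.
After stage 1 the state is |+z⟩; P(|-y⟩) = |⟨-y|+z⟩|² = 1/2.
Joint probability = 1/2 × 1/2 = 0.250.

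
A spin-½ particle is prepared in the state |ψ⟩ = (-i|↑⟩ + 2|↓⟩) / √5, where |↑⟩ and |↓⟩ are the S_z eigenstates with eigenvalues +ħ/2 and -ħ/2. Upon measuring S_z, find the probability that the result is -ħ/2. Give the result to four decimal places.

The -ħ/2 outcome corresponds to |↓⟩. Its amplitude in |ψ⟩ is 2/√5.
P = |2|² / 5 = 4/5.

0.8000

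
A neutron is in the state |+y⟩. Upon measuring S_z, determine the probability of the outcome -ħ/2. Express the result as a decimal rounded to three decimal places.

In the S_z basis, |+y⟩ = (|↑⟩ + i|↓⟩)/√2 and |-z⟩ = |↓⟩.
|⟨-z|+y⟩|² = 1/2.

0.500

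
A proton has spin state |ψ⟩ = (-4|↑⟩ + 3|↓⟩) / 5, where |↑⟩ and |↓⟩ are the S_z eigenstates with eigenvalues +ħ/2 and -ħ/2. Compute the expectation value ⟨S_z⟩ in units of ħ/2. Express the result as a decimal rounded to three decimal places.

⟨σ_z⟩ = |a|² - |b|² divided by |a|²+|b|², with a, b the |↑⟩, |↓⟩ amplitudes.
= (16 - 9)/25 = 7/25.
⟨S_z⟩ = (ħ/2)·⟨σ_z⟩.

0.280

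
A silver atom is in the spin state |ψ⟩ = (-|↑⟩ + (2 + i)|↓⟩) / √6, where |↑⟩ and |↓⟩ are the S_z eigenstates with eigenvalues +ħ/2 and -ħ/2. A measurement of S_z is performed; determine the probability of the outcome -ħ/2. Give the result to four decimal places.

The -ħ/2 outcome corresponds to |↓⟩. Its amplitude in |ψ⟩ is (2 + i)/√6.
P = |2 + i|² / 6 = 5/6.

0.8333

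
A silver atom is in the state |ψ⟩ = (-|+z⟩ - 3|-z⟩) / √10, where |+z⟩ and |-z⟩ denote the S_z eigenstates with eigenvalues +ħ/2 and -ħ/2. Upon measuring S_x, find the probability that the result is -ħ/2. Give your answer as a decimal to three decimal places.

|-x⟩ = (|+z⟩ - |-z⟩)/√2, so ⟨-x|ψ⟩ = (2) / (√2·√10).
P = |2|² / 20 = 4/20.

0.200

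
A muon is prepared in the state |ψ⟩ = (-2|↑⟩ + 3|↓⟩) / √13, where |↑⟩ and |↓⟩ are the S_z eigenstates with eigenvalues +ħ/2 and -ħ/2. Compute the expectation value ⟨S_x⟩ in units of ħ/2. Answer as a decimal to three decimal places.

⟨σ_x⟩ = 2 Re(a* b)/(|a|²+|b|²) with a = -2, b = 3.
a* b = -6, so ⟨σ_x⟩ = -12/13.
⟨S_x⟩ = (ħ/2)·⟨σ_x⟩.

-0.923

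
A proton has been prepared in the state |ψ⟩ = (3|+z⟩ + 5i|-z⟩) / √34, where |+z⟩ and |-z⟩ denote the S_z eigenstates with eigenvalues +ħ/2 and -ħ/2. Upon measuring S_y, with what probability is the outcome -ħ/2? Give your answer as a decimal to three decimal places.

|-y⟩ = (|+z⟩ - i|-z⟩)/√2, so ⟨-y|ψ⟩ = (-2) / (√2·√34).
P = |-2|² / 68 = 4/68.

0.059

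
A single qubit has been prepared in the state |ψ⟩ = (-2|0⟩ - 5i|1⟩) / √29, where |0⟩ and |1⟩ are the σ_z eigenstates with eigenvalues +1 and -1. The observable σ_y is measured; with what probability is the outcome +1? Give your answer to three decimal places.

0.845

|+y⟩ = (|0⟩ + i|1⟩)/√2, so ⟨+y|ψ⟩ = (-7) / (√2·√29).
P = |-7|² / 58 = 49/58.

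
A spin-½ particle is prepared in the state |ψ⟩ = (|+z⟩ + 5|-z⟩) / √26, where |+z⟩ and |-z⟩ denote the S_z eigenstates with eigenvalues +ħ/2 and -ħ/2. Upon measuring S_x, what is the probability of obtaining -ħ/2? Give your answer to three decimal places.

|-x⟩ = (|+z⟩ - |-z⟩)/√2, so ⟨-x|ψ⟩ = (-4) / (√2·√26).
P = |-4|² / 52 = 16/52.

0.308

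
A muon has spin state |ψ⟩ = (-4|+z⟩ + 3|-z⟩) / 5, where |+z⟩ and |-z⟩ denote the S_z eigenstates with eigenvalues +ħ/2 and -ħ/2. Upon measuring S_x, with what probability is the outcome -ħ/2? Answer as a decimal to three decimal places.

|-x⟩ = (|+z⟩ - |-z⟩)/√2, so ⟨-x|ψ⟩ = (-7) / (√2·5).
P = |-7|² / 50 = 49/50.

0.980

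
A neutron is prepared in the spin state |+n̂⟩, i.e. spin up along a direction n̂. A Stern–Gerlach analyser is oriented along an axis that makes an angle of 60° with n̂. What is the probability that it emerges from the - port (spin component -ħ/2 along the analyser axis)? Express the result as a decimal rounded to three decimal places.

0.250

For spin-½, the probability of finding spin-up along an axis at angle θ to the initial spin direction is cos²(θ/2); spin-down is sin²(θ/2).
θ = 60°, so P = sin²(30°) ≈ 0.250.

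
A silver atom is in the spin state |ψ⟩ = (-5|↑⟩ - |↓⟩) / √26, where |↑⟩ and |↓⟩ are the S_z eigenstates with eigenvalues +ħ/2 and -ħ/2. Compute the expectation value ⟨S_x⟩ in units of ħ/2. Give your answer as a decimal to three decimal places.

⟨σ_x⟩ = 2 Re(a* b)/(|a|²+|b|²) with a = -5, b = -1.
a* b = 5, so ⟨σ_x⟩ = 10/26.
⟨S_x⟩ = (ħ/2)·⟨σ_x⟩.

0.385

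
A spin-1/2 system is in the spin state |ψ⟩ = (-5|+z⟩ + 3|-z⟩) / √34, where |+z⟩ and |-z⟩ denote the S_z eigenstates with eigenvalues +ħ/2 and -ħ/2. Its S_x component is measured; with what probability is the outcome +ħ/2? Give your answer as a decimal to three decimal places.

0.059

|+x⟩ = (|+z⟩ + |-z⟩)/√2, so ⟨+x|ψ⟩ = (-2) / (√2·√34).
P = |-2|² / 68 = 4/68.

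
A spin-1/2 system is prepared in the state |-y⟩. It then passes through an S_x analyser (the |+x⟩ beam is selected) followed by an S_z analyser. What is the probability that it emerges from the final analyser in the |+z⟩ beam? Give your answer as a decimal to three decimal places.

0.250

First analyser (S_x): from |-y⟩, P(|+x⟩) = 1/2.
After stage 1 the state is |+x⟩; P(|+z⟩) = |⟨+z|+x⟩|² = 1/2.
Joint probability = 1/2 × 1/2 = 0.250.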